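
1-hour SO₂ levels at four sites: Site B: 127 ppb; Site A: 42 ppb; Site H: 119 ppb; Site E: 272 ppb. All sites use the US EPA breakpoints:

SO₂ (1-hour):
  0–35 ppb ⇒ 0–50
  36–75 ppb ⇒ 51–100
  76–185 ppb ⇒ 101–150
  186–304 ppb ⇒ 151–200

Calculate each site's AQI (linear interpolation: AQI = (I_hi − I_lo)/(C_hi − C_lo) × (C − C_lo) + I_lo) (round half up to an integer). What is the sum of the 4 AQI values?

490

Site B: row 76–185 (AQI 101–150). (150−101)·(127−76)/(185−76) + 101 = 49·51/109 + 101 ≈ 123.93 → 124.
Site A: 42 lies in 36–75, so I_lo=51, I_hi=100, C_lo=36, C_hi=75.
(100−51)/(75−36) × (42−36) + 51 = 49/39 × 6 + 51 ≈ 58.54 → 59.
Site H 119: bracket 76–185 → index 101–150; slope 49/109, offset 43.
AQI = 101 + 49/109·43 ≈ 120.33 ⇒ 120.
Site E 272: bracket 186–304 → index 151–200; slope 49/118, offset 86.
AQI = 151 + 49/118·86 ≈ 186.71 ⇒ 187.
AQIs: Site B=124, Site A=59, Site H=120, Site E=187. Sum = 124 + 59 + 120 + 187 = 490.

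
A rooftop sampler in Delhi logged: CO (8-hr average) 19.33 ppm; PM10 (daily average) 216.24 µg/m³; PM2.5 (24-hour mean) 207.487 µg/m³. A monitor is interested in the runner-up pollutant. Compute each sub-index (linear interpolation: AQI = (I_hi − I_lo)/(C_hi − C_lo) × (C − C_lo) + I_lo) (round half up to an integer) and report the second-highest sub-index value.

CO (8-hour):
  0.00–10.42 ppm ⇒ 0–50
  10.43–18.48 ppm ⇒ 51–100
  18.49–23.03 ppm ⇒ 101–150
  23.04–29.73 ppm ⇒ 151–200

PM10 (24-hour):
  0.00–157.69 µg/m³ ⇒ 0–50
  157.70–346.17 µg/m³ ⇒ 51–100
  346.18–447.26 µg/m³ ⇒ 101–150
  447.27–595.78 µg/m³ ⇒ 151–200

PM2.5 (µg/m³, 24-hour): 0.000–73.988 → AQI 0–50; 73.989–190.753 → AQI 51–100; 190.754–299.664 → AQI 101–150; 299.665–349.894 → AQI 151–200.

CO 19.33: bracket 18.49–23.03 → index 101–150; slope 49/4.54, offset 0.84.
AQI = 101 + 49/4.54·0.84 ≈ 110.07 ⇒ 110.
PM10: row 157.70–346.17 (AQI 51–100). (100−51)·(216.24−157.70)/(346.17−157.70) + 51 = 49·58.54/188.47 + 51 ≈ 66.22 → 66.
PM2.5: 207.487 lies in 190.754–299.664, so I_lo=101, I_hi=150, C_lo=190.754, C_hi=299.664.
(150−101)/(299.664−190.754) × (207.487−190.754) + 101 = 49/108.910 × 16.733 + 101 ≈ 108.53 → 109.
Sub-indices: CO→110, PM10→66, PM2.5→109. Ranked high→low: 110, 109, 66. Second-highest sub-index = 109.

109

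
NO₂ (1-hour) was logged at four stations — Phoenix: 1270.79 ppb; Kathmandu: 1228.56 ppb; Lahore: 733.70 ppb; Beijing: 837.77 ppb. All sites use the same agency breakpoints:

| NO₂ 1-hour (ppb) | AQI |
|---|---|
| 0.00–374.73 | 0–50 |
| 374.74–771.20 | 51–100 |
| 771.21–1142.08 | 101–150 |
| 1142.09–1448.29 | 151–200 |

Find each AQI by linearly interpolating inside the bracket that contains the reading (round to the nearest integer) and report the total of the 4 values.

542

Phoenix: row 1142.09–1448.29 (AQI 151–200). (200−151)·(1270.79−1142.09)/(1448.29−1142.09) + 151 = 49·128.70/306.20 + 151 ≈ 171.60 → 172.
Kathmandu: 1228.56 ∈ [1142.09, 1448.29] ↔ index [151, 200].
151 + (1228.56−1142.09)·(200−151)/(1448.29−1142.09) = 151 + 86.47·49/306.20 ≈ 164.84, so AQI = 165.
Lahore 733.70: bracket 374.74–771.20 → index 51–100; slope 49/396.46, offset 358.96.
AQI = 51 + 49/396.46·358.96 ≈ 95.37 ⇒ 95.
Beijing: 837.77 ∈ [771.21, 1142.08] ↔ index [101, 150].
101 + (837.77−771.21)·(150−101)/(1142.08−771.21) = 101 + 66.56·49/370.87 ≈ 109.79, so AQI = 110.
AQIs: Phoenix=172, Kathmandu=165, Lahore=95, Beijing=110. Sum = 172 + 165 + 95 + 110 = 542.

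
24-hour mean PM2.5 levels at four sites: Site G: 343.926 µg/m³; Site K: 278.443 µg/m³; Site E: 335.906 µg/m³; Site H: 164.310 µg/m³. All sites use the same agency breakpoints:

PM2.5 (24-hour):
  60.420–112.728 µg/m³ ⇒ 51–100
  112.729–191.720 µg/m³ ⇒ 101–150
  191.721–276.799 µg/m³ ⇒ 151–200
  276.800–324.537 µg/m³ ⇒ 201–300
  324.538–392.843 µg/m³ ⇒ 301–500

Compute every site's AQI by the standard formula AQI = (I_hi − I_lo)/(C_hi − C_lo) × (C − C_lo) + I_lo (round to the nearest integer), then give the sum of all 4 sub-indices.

1028

Site G: 343.926 lies in 324.538–392.843, so I_lo=301, I_hi=500, C_lo=324.538, C_hi=392.843.
(500−301)/(392.843−324.538) × (343.926−324.538) + 301 = 199/68.305 × 19.388 + 301 ≈ 357.49 → 357.
Site K: 278.443 lies in 276.800–324.537, so I_lo=201, I_hi=300, C_lo=276.800, C_hi=324.537.
(300−201)/(324.537−276.800) × (278.443−276.800) + 201 = 99/47.737 × 1.643 + 201 ≈ 204.41 → 204.
Site E: 335.906 ∈ [324.538, 392.843] ↔ index [301, 500].
301 + (335.906−324.538)·(500−301)/(392.843−324.538) = 301 + 11.368·199/68.305 ≈ 334.12, so AQI = 334.
Site H: 164.310 ∈ [112.729, 191.720] ↔ index [101, 150].
101 + (164.310−112.729)·(150−101)/(191.720−112.729) = 101 + 51.581·49/78.991 ≈ 133.00, so AQI = 133.
AQIs: Site G=357, Site K=204, Site E=334, Site H=133. Sum = 357 + 204 + 334 + 133 = 1028.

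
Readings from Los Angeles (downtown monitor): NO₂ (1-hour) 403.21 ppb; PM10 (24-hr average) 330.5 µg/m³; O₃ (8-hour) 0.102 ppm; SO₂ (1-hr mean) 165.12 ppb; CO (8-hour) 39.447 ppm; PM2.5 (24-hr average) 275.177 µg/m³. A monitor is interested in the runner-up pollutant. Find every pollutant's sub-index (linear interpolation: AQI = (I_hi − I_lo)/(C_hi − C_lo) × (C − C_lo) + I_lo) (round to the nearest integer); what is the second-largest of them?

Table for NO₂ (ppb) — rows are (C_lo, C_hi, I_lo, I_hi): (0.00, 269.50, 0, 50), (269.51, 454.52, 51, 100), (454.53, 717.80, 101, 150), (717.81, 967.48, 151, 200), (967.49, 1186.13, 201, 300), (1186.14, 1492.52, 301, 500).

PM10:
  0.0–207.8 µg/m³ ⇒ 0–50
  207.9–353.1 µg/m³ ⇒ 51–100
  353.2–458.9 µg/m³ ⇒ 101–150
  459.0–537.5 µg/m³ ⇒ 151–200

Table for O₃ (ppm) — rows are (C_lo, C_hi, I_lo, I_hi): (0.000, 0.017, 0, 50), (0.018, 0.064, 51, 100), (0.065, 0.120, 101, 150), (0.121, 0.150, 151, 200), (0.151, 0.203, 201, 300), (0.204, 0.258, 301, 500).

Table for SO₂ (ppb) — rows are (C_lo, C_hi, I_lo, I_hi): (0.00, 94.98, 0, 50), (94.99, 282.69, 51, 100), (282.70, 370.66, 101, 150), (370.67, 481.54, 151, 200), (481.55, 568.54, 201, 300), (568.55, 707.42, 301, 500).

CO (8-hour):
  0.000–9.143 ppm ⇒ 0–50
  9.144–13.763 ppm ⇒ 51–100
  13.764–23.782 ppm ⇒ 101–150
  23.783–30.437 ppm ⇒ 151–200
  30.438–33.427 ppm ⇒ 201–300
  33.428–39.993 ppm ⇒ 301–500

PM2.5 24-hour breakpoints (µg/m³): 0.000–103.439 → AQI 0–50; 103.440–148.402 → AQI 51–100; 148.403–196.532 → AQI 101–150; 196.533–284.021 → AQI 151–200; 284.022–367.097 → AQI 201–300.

NO₂: 403.21 ∈ [269.51, 454.52] ↔ index [51, 100].
51 + (403.21−269.51)·(100−51)/(454.52−269.51) = 51 + 133.70·49/185.01 ≈ 86.41, so AQI = 86.
PM10: row 207.9–353.1 (AQI 51–100). (100−51)·(330.5−207.9)/(353.1−207.9) + 51 = 49·122.6/145.2 + 51 ≈ 92.37 → 92.
O₃: row 0.065–0.120 (AQI 101–150). (150−101)·(0.102−0.065)/(0.120−0.065) + 101 = 49·0.037/0.055 + 101 ≈ 133.96 → 134.
SO₂: 165.12 lies in 94.99–282.69, so I_lo=51, I_hi=100, C_lo=94.99, C_hi=282.69.
(100−51)/(282.69−94.99) × (165.12−94.99) + 51 = 49/187.70 × 70.13 + 51 ≈ 69.31 → 69.
CO: 39.447 lies in 33.428–39.993, so I_lo=301, I_hi=500, C_lo=33.428, C_hi=39.993.
(500−301)/(39.993−33.428) × (39.447−33.428) + 301 = 199/6.565 × 6.019 + 301 ≈ 483.45 → 483.
PM2.5: row 196.533–284.021 (AQI 151–200). (200−151)·(275.177−196.533)/(284.021−196.533) + 151 = 49·78.644/87.488 + 151 ≈ 195.05 → 195.
Sub-indices: NO₂→86, PM10→92, O₃→134, SO₂→69, CO→483, PM2.5→195. Ranked high→low: 483, 195, 134, 92, 86, 69. Second-highest sub-index = 195.

195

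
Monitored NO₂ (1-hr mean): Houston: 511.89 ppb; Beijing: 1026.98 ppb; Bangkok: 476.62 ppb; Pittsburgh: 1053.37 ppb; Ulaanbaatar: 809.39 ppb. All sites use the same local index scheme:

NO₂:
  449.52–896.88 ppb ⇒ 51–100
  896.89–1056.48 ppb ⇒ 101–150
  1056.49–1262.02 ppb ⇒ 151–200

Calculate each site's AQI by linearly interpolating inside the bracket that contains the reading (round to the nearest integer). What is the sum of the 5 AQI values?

Houston: 511.89 ∈ [449.52, 896.88] ↔ index [51, 100].
51 + (511.89−449.52)·(100−51)/(896.88−449.52) = 51 + 62.37·49/447.36 ≈ 57.83, so AQI = 58.
Beijing: row 896.89–1056.48 (AQI 101–150). (150−101)·(1026.98−896.89)/(1056.48−896.89) + 101 = 49·130.09/159.59 + 101 ≈ 140.94 → 141.
Bangkok 476.62: bracket 449.52–896.88 → index 51–100; slope 49/447.36, offset 27.10.
AQI = 51 + 49/447.36·27.10 ≈ 53.97 ⇒ 54.
Pittsburgh: 1053.37 lies in 896.89–1056.48, so I_lo=101, I_hi=150, C_lo=896.89, C_hi=1056.48.
(150−101)/(1056.48−896.89) × (1053.37−896.89) + 101 = 49/159.59 × 156.48 + 101 ≈ 149.05 → 149.
Ulaanbaatar: 809.39 lies in 449.52–896.88, so I_lo=51, I_hi=100, C_lo=449.52, C_hi=896.88.
(100−51)/(896.88−449.52) × (809.39−449.52) + 51 = 49/447.36 × 359.87 + 51 ≈ 90.42 → 90.
AQIs: Houston=58, Beijing=141, Bangkok=54, Pittsburgh=149, Ulaanbaatar=90. Sum = 58 + 141 + 54 + 149 + 90 = 492.

492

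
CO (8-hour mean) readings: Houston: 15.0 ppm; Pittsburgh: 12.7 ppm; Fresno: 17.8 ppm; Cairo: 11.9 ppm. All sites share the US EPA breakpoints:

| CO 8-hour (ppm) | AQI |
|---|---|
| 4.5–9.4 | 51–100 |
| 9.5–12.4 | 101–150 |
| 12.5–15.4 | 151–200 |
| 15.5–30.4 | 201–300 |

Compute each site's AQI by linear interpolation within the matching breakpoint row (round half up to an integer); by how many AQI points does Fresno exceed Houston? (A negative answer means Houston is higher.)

Houston: 15.0 lies in 12.5–15.4, so I_lo=151, I_hi=200, C_lo=12.5, C_hi=15.4.
(200−151)/(15.4−12.5) × (15.0−12.5) + 151 = 49/2.9 × 2.5 + 151 ≈ 193.24 → 193.
Pittsburgh 12.7: bracket 12.5–15.4 → index 151–200; slope 49/2.9, offset 0.2.
AQI = 151 + 49/2.9·0.2 ≈ 154.38 ⇒ 154.
Fresno: 17.8 lies in 15.5–30.4, so I_lo=201, I_hi=300, C_lo=15.5, C_hi=30.4.
(300−201)/(30.4−15.5) × (17.8−15.5) + 201 = 99/14.9 × 2.3 + 201 ≈ 216.28 → 216.
Cairo: 11.9 ∈ [9.5, 12.4] ↔ index [101, 150].
101 + (11.9−9.5)·(150−101)/(12.4−9.5) = 101 + 2.4·49/2.9 ≈ 141.55, so AQI = 142.
AQIs: Houston=193, Pittsburgh=154, Fresno=216, Cairo=142. Fresno (216) − Houston (193) = 23.

23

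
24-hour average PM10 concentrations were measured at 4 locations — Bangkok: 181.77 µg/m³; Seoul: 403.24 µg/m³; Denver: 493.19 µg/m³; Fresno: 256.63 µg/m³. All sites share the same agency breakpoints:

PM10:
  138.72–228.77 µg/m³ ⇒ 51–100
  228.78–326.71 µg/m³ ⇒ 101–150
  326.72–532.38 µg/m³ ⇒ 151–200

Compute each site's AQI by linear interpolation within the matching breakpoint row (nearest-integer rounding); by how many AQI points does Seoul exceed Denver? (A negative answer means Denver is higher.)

-22

Bangkok: 181.77 ∈ [138.72, 228.77] ↔ index [51, 100].
51 + (181.77−138.72)·(100−51)/(228.77−138.72) = 51 + 43.05·49/90.05 ≈ 74.43, so AQI = 74.
Seoul: row 326.72–532.38 (AQI 151–200). (200−151)·(403.24−326.72)/(532.38−326.72) + 151 = 49·76.52/205.66 + 151 ≈ 169.23 → 169.
Denver: row 326.72–532.38 (AQI 151–200). (200−151)·(493.19−326.72)/(532.38−326.72) + 151 = 49·166.47/205.66 + 151 ≈ 190.66 → 191.
Fresno 256.63: bracket 228.78–326.71 → index 101–150; slope 49/97.93, offset 27.85.
AQI = 101 + 49/97.93·27.85 ≈ 114.93 ⇒ 115.
AQIs: Bangkok=74, Seoul=169, Denver=191, Fresno=115. Seoul (169) − Denver (191) = -22.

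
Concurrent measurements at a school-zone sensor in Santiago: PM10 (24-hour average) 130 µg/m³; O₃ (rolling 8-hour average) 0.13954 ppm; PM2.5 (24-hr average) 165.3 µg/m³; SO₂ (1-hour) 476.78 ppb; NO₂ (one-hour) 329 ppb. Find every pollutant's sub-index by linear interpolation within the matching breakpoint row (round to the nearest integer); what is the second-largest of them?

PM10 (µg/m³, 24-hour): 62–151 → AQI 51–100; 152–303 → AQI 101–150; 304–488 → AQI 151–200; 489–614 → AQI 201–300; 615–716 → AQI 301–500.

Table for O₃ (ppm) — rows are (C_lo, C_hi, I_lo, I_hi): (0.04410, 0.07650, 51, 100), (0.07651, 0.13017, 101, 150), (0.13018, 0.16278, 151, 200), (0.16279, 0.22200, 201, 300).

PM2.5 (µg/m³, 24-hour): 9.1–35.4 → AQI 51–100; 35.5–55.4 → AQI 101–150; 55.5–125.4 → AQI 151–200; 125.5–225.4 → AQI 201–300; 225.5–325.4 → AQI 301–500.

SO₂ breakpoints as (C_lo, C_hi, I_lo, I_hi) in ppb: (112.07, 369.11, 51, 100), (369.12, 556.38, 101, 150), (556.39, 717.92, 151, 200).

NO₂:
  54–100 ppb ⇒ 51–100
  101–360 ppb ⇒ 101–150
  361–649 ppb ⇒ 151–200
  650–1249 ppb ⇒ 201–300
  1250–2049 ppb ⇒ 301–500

165

PM10: row 62–151 (AQI 51–100). (100−51)·(130−62)/(151−62) + 51 = 49·68/89 + 51 ≈ 88.44 → 88.
O₃ 0.13954: bracket 0.13018–0.16278 → index 151–200; slope 49/0.03260, offset 0.00936.
AQI = 151 + 49/0.03260·0.00936 ≈ 165.07 ⇒ 165.
PM2.5: 165.3 lies in 125.5–225.4, so I_lo=201, I_hi=300, C_lo=125.5, C_hi=225.4.
(300−201)/(225.4−125.5) × (165.3−125.5) + 201 = 99/99.9 × 39.8 + 201 ≈ 240.44 → 240.
SO₂: 476.78 ∈ [369.12, 556.38] ↔ index [101, 150].
101 + (476.78−369.12)·(150−101)/(556.38−369.12) = 101 + 107.66·49/187.26 ≈ 129.17, so AQI = 129.
NO₂: 329 lies in 101–360, so I_lo=101, I_hi=150, C_lo=101, C_hi=360.
(150−101)/(360−101) × (329−101) + 101 = 49/259 × 228 + 101 ≈ 144.14 → 144.
Sub-indices: PM10→88, O₃→165, PM2.5→240, SO₂→129, NO₂→144. Ranked high→low: 240, 165, 144, 129, 88. Second-highest sub-index = 165.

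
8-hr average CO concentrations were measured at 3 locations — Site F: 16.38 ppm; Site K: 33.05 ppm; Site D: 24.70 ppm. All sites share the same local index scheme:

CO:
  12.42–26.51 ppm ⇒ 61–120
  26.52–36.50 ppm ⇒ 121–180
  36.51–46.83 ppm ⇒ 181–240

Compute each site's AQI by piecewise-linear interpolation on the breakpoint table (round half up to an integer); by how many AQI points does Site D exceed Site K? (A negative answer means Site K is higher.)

Site F: 16.38 lies in 12.42–26.51, so I_lo=61, I_hi=120, C_lo=12.42, C_hi=26.51.
(120−61)/(26.51−12.42) × (16.38−12.42) + 61 = 59/14.09 × 3.96 + 61 ≈ 77.58 → 78.
Site K 33.05: bracket 26.52–36.50 → index 121–180; slope 59/9.98, offset 6.53.
AQI = 121 + 59/9.98·6.53 ≈ 159.60 ⇒ 160.
Site D: 24.70 lies in 12.42–26.51, so I_lo=61, I_hi=120, C_lo=12.42, C_hi=26.51.
(120−61)/(26.51−12.42) × (24.70−12.42) + 61 = 59/14.09 × 12.28 + 61 ≈ 112.42 → 112.
AQIs: Site F=78, Site K=160, Site D=112. Site D (112) − Site K (160) = -48.

-48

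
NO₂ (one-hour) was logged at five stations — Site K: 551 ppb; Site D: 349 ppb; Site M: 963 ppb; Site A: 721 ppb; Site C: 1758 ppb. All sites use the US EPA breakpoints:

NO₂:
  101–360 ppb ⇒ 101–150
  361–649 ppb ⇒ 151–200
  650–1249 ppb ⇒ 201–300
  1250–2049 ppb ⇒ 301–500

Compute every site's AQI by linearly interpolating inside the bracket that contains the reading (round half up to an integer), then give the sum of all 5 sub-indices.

1225

Site K: 551 ∈ [361, 649] ↔ index [151, 200].
151 + (551−361)·(200−151)/(649−361) = 151 + 190·49/288 ≈ 183.33, so AQI = 183.
Site D: row 101–360 (AQI 101–150). (150−101)·(349−101)/(360−101) + 101 = 49·248/259 + 101 ≈ 147.92 → 148.
Site M 963: bracket 650–1249 → index 201–300; slope 99/599, offset 313.
AQI = 201 + 99/599·313 ≈ 252.73 ⇒ 253.
Site A 721: bracket 650–1249 → index 201–300; slope 99/599, offset 71.
AQI = 201 + 99/599·71 ≈ 212.73 ⇒ 213.
Site C: 1758 lies in 1250–2049, so I_lo=301, I_hi=500, C_lo=1250, C_hi=2049.
(500−301)/(2049−1250) × (1758−1250) + 301 = 199/799 × 508 + 301 ≈ 427.52 → 428.
AQIs: Site K=183, Site D=148, Site M=253, Site A=213, Site C=428. Sum = 183 + 148 + 253 + 213 + 428 = 1225.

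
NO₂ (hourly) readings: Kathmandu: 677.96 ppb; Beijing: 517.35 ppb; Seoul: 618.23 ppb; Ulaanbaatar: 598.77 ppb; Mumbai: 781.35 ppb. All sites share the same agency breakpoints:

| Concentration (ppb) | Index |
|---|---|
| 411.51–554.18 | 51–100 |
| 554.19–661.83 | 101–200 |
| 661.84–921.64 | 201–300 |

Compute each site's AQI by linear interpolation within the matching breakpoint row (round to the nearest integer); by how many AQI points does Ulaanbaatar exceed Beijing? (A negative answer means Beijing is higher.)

55

Kathmandu 677.96: bracket 661.84–921.64 → index 201–300; slope 99/259.80, offset 16.12.
AQI = 201 + 99/259.80·16.12 ≈ 207.14 ⇒ 207.
Beijing: 517.35 ∈ [411.51, 554.18] ↔ index [51, 100].
51 + (517.35−411.51)·(100−51)/(554.18−411.51) = 51 + 105.84·49/142.67 ≈ 87.35, so AQI = 87.
Seoul: 618.23 ∈ [554.19, 661.83] ↔ index [101, 200].
101 + (618.23−554.19)·(200−101)/(661.83−554.19) = 101 + 64.04·99/107.64 ≈ 159.90, so AQI = 160.
Ulaanbaatar: 598.77 lies in 554.19–661.83, so I_lo=101, I_hi=200, C_lo=554.19, C_hi=661.83.
(200−101)/(661.83−554.19) × (598.77−554.19) + 101 = 99/107.64 × 44.58 + 101 ≈ 142.00 → 142.
Mumbai: row 661.84–921.64 (AQI 201–300). (300−201)·(781.35−661.84)/(921.64−661.84) + 201 = 99·119.51/259.80 + 201 ≈ 246.54 → 247.
AQIs: Kathmandu=207, Beijing=87, Seoul=160, Ulaanbaatar=142, Mumbai=247. Ulaanbaatar (142) − Beijing (87) = 55.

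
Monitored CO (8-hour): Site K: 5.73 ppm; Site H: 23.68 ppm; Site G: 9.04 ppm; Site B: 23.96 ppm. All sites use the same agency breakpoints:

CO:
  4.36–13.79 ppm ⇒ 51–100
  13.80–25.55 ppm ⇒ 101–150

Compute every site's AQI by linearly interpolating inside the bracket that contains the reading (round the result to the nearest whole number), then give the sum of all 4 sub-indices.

418

Site K: 5.73 lies in 4.36–13.79, so I_lo=51, I_hi=100, C_lo=4.36, C_hi=13.79.
(100−51)/(13.79−4.36) × (5.73−4.36) + 51 = 49/9.43 × 1.37 + 51 ≈ 58.12 → 58.
Site H: 23.68 ∈ [13.80, 25.55] ↔ index [101, 150].
101 + (23.68−13.80)·(150−101)/(25.55−13.80) = 101 + 9.88·49/11.75 ≈ 142.20, so AQI = 142.
Site G: row 4.36–13.79 (AQI 51–100). (100−51)·(9.04−4.36)/(13.79−4.36) + 51 = 49·4.68/9.43 + 51 ≈ 75.32 → 75.
Site B: row 13.80–25.55 (AQI 101–150). (150−101)·(23.96−13.80)/(25.55−13.80) + 101 = 49·10.16/11.75 + 101 ≈ 143.37 → 143.
AQIs: Site K=58, Site H=142, Site G=75, Site B=143. Sum = 58 + 142 + 75 + 143 = 418.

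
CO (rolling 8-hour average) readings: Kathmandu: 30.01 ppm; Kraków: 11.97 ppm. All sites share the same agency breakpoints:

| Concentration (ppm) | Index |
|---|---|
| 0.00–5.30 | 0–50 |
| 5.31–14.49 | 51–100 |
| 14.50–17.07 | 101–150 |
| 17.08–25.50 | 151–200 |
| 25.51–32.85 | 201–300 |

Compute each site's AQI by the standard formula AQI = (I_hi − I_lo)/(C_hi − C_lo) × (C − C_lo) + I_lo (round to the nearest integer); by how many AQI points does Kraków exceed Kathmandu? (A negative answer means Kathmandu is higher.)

-175

Kathmandu: 30.01 ∈ [25.51, 32.85] ↔ index [201, 300].
201 + (30.01−25.51)·(300−201)/(32.85−25.51) = 201 + 4.50·99/7.34 ≈ 261.69, so AQI = 262.
Kraków: row 5.31–14.49 (AQI 51–100). (100−51)·(11.97−5.31)/(14.49−5.31) + 51 = 49·6.66/9.18 + 51 ≈ 86.55 → 87.
AQIs: Kathmandu=262, Kraków=87. Kraków (87) − Kathmandu (262) = -175.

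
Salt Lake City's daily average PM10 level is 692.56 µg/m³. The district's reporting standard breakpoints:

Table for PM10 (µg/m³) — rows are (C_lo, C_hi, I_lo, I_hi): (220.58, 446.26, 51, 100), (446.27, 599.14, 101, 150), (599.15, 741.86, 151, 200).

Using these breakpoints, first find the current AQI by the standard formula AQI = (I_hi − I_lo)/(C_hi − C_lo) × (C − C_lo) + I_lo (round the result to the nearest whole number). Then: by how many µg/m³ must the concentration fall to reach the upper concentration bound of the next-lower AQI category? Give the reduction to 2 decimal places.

PM10: row 599.15–741.86 (AQI 151–200). (200−151)·(692.56−599.15)/(741.86−599.15) + 151 = 49·93.41/142.71 + 151 ≈ 183.07 → 183.
Current AQI 183 is in the Unhealthy range (151–200). The next-lower category tops out at AQI 150, whose upper concentration bound is 599.14 µg/m³.
Reduction needed = 692.56 − 599.14 = 93.42 µg/m³.

93.42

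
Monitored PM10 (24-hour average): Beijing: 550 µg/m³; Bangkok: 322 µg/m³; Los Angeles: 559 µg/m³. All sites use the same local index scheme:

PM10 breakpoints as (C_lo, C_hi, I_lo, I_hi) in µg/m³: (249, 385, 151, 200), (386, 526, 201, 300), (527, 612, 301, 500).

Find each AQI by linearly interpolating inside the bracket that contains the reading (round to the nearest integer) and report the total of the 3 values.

908

Beijing: 550 lies in 527–612, so I_lo=301, I_hi=500, C_lo=527, C_hi=612.
(500−301)/(612−527) × (550−527) + 301 = 199/85 × 23 + 301 ≈ 354.85 → 355.
Bangkok: row 249–385 (AQI 151–200). (200−151)·(322−249)/(385−249) + 151 = 49·73/136 + 151 ≈ 177.30 → 177.
Los Angeles 559: bracket 527–612 → index 301–500; slope 199/85, offset 32.
AQI = 301 + 199/85·32 ≈ 375.92 ⇒ 376.
AQIs: Beijing=355, Bangkok=177, Los Angeles=376. Sum = 355 + 177 + 376 = 908.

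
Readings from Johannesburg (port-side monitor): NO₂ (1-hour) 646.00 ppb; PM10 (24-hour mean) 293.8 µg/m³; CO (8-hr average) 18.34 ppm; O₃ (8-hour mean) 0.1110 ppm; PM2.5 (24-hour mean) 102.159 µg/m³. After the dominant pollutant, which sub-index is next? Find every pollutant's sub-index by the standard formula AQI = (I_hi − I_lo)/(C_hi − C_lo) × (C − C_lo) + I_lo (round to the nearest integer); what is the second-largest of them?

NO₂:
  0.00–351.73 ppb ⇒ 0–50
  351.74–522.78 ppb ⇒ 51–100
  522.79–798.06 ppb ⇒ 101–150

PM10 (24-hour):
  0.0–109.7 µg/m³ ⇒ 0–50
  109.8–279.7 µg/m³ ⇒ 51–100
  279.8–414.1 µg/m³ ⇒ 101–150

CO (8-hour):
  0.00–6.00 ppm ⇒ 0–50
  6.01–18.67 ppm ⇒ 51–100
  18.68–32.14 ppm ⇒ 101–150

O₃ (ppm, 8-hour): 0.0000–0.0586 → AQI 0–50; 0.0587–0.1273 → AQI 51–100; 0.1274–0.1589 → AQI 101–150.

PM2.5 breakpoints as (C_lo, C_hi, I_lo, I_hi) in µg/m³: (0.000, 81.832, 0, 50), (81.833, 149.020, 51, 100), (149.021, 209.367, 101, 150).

106

NO₂ 646.00: bracket 522.79–798.06 → index 101–150; slope 49/275.27, offset 123.21.
AQI = 101 + 49/275.27·123.21 ≈ 122.93 ⇒ 123.
PM10: row 279.8–414.1 (AQI 101–150). (150−101)·(293.8−279.8)/(414.1−279.8) + 101 = 49·14.0/134.3 + 101 ≈ 106.11 → 106.
CO 18.34: bracket 6.01–18.67 → index 51–100; slope 49/12.66, offset 12.33.
AQI = 51 + 49/12.66·12.33 ≈ 98.72 ⇒ 99.
O₃ 0.1110: bracket 0.0587–0.1273 → index 51–100; slope 49/0.0686, offset 0.0523.
AQI = 51 + 49/0.0686·0.0523 ≈ 88.36 ⇒ 88.
PM2.5: 102.159 ∈ [81.833, 149.020] ↔ index [51, 100].
51 + (102.159−81.833)·(100−51)/(149.020−81.833) = 51 + 20.326·49/67.187 ≈ 65.82, so AQI = 66.
Sub-indices: NO₂→123, PM10→106, CO→99, O₃→88, PM2.5→66. Ranked high→low: 123, 106, 99, 88, 66. Second-highest sub-index = 106.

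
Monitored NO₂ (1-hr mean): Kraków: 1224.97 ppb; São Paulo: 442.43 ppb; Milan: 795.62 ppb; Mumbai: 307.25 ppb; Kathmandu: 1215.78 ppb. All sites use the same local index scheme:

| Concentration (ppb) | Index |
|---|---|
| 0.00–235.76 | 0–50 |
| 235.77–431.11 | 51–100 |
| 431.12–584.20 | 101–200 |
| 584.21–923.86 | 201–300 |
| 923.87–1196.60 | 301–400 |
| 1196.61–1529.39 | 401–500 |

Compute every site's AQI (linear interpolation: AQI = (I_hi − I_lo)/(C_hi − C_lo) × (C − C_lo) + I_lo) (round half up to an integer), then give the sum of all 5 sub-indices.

1256

Kraków: 1224.97 lies in 1196.61–1529.39, so I_lo=401, I_hi=500, C_lo=1196.61, C_hi=1529.39.
(500−401)/(1529.39−1196.61) × (1224.97−1196.61) + 401 = 99/332.78 × 28.36 + 401 ≈ 409.44 → 409.
São Paulo: 442.43 lies in 431.12–584.20, so I_lo=101, I_hi=200, C_lo=431.12, C_hi=584.20.
(200−101)/(584.20−431.12) × (442.43−431.12) + 101 = 99/153.08 × 11.31 + 101 ≈ 108.31 → 108.
Milan: 795.62 ∈ [584.21, 923.86] ↔ index [201, 300].
201 + (795.62−584.21)·(300−201)/(923.86−584.21) = 201 + 211.41·99/339.65 ≈ 262.62, so AQI = 263.
Mumbai 307.25: bracket 235.77–431.11 → index 51–100; slope 49/195.34, offset 71.48.
AQI = 51 + 49/195.34·71.48 ≈ 68.93 ⇒ 69.
Kathmandu: 1215.78 lies in 1196.61–1529.39, so I_lo=401, I_hi=500, C_lo=1196.61, C_hi=1529.39.
(500−401)/(1529.39−1196.61) × (1215.78−1196.61) + 401 = 99/332.78 × 19.17 + 401 ≈ 406.70 → 407.
AQIs: Kraków=409, São Paulo=108, Milan=263, Mumbai=69, Kathmandu=407. Sum = 409 + 108 + 263 + 69 + 407 = 1256.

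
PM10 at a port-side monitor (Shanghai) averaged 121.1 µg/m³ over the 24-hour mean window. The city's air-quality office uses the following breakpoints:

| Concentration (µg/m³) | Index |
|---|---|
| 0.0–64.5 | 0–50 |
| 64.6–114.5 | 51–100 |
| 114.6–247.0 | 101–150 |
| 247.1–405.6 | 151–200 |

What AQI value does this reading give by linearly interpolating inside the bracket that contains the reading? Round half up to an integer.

PM10: row 114.6–247.0 (AQI 101–150). (150−101)·(121.1−114.6)/(247.0−114.6) + 101 = 49·6.5/132.4 + 101 ≈ 103.41 → 103.

103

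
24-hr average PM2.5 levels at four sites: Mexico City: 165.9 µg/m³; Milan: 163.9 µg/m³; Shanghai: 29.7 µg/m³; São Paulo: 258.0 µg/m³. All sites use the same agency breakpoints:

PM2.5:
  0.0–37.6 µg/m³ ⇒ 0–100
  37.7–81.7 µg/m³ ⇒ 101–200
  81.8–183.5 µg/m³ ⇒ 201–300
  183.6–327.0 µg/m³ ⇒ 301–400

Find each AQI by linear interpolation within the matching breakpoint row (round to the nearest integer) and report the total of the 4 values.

995

Mexico City: 165.9 lies in 81.8–183.5, so I_lo=201, I_hi=300, C_lo=81.8, C_hi=183.5.
(300−201)/(183.5−81.8) × (165.9−81.8) + 201 = 99/101.7 × 84.1 + 201 ≈ 282.87 → 283.
Milan 163.9: bracket 81.8–183.5 → index 201–300; slope 99/101.7, offset 82.1.
AQI = 201 + 99/101.7·82.1 ≈ 280.92 ⇒ 281.
Shanghai: row 0.0–37.6 (AQI 0–100). (100−0)·(29.7−0.0)/(37.6−0.0) + 0 = 100·29.7/37.6 + 0 ≈ 78.99 → 79.
São Paulo: 258.0 lies in 183.6–327.0, so I_lo=301, I_hi=400, C_lo=183.6, C_hi=327.0.
(400−301)/(327.0−183.6) × (258.0−183.6) + 301 = 99/143.4 × 74.4 + 301 ≈ 352.36 → 352.
AQIs: Mexico City=283, Milan=281, Shanghai=79, São Paulo=352. Sum = 283 + 281 + 79 + 352 = 995.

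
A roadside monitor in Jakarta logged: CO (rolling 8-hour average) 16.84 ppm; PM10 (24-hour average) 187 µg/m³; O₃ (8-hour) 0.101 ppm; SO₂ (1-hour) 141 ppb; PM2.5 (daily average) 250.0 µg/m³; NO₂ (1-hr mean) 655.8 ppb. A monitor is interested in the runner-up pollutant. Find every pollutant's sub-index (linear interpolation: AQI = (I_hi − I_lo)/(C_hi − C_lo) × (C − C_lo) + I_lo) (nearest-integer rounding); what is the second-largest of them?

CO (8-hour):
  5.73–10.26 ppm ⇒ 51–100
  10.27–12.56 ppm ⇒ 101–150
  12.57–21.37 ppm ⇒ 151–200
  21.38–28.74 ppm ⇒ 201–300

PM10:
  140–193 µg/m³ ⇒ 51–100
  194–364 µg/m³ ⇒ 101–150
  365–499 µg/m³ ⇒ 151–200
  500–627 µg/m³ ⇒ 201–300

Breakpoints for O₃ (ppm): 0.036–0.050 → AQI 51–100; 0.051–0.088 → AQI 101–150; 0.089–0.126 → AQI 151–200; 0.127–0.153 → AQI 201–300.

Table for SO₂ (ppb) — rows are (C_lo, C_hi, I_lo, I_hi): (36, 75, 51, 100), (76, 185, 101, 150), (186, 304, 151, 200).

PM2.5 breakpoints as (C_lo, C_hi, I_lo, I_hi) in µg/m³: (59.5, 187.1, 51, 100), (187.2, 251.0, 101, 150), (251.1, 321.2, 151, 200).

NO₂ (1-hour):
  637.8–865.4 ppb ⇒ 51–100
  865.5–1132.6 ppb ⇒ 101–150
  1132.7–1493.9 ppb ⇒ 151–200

CO: 16.84 lies in 12.57–21.37, so I_lo=151, I_hi=200, C_lo=12.57, C_hi=21.37.
(200−151)/(21.37−12.57) × (16.84−12.57) + 151 = 49/8.80 × 4.27 + 151 ≈ 174.78 → 175.
PM10 187: bracket 140–193 → index 51–100; slope 49/53, offset 47.
AQI = 51 + 49/53·47 ≈ 94.45 ⇒ 94.
O₃: 0.101 lies in 0.089–0.126, so I_lo=151, I_hi=200, C_lo=0.089, C_hi=0.126.
(200−151)/(0.126−0.089) × (0.101−0.089) + 151 = 49/0.037 × 0.012 + 151 ≈ 166.89 → 167.
SO₂: 141 lies in 76–185, so I_lo=101, I_hi=150, C_lo=76, C_hi=185.
(150−101)/(185−76) × (141−76) + 101 = 49/109 × 65 + 101 ≈ 130.22 → 130.
PM2.5: 250.0 lies in 187.2–251.0, so I_lo=101, I_hi=150, C_lo=187.2, C_hi=251.0.
(150−101)/(251.0−187.2) × (250.0−187.2) + 101 = 49/63.8 × 62.8 + 101 ≈ 149.23 → 149.
NO₂: row 637.8–865.4 (AQI 51–100). (100−51)·(655.8−637.8)/(865.4−637.8) + 51 = 49·18.0/227.6 + 51 ≈ 54.88 → 55.
Sub-indices: CO→175, PM10→94, O₃→167, SO₂→130, PM2.5→149, NO₂→55. Ranked high→low: 175, 167, 149, 130, 94, 55. Second-highest sub-index = 167.

167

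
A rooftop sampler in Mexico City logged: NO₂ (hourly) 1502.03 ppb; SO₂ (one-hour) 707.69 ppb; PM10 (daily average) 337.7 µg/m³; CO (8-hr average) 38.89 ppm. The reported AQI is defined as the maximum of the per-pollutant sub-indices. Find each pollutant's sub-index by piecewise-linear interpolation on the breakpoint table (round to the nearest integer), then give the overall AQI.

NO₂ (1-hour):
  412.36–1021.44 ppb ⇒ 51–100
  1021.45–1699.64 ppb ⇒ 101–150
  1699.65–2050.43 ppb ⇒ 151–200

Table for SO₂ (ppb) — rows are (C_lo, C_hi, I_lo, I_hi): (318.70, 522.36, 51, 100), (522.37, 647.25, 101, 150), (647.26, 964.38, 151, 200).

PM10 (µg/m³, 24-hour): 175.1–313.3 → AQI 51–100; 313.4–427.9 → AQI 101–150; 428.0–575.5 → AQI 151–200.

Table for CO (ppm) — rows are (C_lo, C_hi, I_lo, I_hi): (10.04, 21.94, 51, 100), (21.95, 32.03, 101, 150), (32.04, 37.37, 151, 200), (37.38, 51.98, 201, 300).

NO₂: 1502.03 lies in 1021.45–1699.64, so I_lo=101, I_hi=150, C_lo=1021.45, C_hi=1699.64.
(150−101)/(1699.64−1021.45) × (1502.03−1021.45) + 101 = 49/678.19 × 480.58 + 101 ≈ 135.72 → 136.
SO₂ 707.69: bracket 647.26–964.38 → index 151–200; slope 49/317.12, offset 60.43.
AQI = 151 + 49/317.12·60.43 ≈ 160.34 ⇒ 160.
PM10 337.7: bracket 313.4–427.9 → index 101–150; slope 49/114.5, offset 24.3.
AQI = 101 + 49/114.5·24.3 ≈ 111.40 ⇒ 111.
CO: 38.89 lies in 37.38–51.98, so I_lo=201, I_hi=300, C_lo=37.38, C_hi=51.98.
(300−201)/(51.98−37.38) × (38.89−37.38) + 201 = 99/14.60 × 1.51 + 201 ≈ 211.24 → 211.
Sub-indices: NO₂→136, SO₂→160, PM10→111, CO→211. Overall AQI = max = 211; dominant pollutant is CO.

211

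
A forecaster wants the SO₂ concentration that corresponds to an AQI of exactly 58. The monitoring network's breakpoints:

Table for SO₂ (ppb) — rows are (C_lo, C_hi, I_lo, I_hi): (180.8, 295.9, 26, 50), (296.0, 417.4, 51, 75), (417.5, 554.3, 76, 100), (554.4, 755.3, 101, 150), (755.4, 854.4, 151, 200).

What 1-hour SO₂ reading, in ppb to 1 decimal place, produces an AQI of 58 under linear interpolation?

331.4

AQI 58 lies in the 51–75 band, which corresponds to 296.0–417.4 ppb.
C = 296.0 + (58−51)×(417.4−296.0)/(75−51) = 296.0 + 7×121.4/24 ≈ 331.408 ppb → 331.4 ppb to 1 dp.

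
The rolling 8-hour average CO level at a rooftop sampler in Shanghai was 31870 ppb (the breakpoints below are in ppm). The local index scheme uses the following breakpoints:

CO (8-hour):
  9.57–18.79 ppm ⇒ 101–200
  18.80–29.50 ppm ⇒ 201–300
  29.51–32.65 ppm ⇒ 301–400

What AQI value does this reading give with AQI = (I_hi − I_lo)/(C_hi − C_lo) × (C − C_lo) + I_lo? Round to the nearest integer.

375

Convert: 31870 ppb = 31.87 ppm.
CO 31.87: bracket 29.51–32.65 → index 301–400; slope 99/3.14, offset 2.36.
AQI = 301 + 99/3.14·2.36 ≈ 375.41 ⇒ 375.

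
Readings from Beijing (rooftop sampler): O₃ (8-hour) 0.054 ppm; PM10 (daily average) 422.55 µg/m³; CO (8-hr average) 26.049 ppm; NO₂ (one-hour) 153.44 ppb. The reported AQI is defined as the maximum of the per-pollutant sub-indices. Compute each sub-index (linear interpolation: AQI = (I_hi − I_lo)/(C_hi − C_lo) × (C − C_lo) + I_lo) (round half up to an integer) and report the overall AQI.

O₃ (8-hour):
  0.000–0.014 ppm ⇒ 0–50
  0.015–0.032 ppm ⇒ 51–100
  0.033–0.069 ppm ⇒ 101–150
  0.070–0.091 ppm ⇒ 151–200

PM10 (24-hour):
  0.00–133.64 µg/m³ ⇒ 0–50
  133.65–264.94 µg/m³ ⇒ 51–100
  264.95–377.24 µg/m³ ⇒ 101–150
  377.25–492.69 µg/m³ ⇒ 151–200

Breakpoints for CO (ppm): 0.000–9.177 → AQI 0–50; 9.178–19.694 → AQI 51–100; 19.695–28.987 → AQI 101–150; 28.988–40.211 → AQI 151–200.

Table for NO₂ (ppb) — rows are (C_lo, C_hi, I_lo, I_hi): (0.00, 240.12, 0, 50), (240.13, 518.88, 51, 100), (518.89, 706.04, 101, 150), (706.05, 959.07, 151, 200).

170

O₃: 0.054 lies in 0.033–0.069, so I_lo=101, I_hi=150, C_lo=0.033, C_hi=0.069.
(150−101)/(0.069−0.033) × (0.054−0.033) + 101 = 49/0.036 × 0.021 + 101 ≈ 129.58 → 130.
PM10 422.55: bracket 377.25–492.69 → index 151–200; slope 49/115.44, offset 45.30.
AQI = 151 + 49/115.44·45.30 ≈ 170.23 ⇒ 170.
CO: row 19.695–28.987 (AQI 101–150). (150−101)·(26.049−19.695)/(28.987−19.695) + 101 = 49·6.354/9.292 + 101 ≈ 134.51 → 135.
NO₂ 153.44: bracket 0.00–240.12 → index 0–50; slope 50/240.12, offset 153.44.
AQI = 0 + 50/240.12·153.44 ≈ 31.95 ⇒ 32.
Sub-indices: O₃→130, PM10→170, CO→135, NO₂→32. Overall AQI = max = 170; dominant pollutant is PM10.
AQI 170: Unhealthy.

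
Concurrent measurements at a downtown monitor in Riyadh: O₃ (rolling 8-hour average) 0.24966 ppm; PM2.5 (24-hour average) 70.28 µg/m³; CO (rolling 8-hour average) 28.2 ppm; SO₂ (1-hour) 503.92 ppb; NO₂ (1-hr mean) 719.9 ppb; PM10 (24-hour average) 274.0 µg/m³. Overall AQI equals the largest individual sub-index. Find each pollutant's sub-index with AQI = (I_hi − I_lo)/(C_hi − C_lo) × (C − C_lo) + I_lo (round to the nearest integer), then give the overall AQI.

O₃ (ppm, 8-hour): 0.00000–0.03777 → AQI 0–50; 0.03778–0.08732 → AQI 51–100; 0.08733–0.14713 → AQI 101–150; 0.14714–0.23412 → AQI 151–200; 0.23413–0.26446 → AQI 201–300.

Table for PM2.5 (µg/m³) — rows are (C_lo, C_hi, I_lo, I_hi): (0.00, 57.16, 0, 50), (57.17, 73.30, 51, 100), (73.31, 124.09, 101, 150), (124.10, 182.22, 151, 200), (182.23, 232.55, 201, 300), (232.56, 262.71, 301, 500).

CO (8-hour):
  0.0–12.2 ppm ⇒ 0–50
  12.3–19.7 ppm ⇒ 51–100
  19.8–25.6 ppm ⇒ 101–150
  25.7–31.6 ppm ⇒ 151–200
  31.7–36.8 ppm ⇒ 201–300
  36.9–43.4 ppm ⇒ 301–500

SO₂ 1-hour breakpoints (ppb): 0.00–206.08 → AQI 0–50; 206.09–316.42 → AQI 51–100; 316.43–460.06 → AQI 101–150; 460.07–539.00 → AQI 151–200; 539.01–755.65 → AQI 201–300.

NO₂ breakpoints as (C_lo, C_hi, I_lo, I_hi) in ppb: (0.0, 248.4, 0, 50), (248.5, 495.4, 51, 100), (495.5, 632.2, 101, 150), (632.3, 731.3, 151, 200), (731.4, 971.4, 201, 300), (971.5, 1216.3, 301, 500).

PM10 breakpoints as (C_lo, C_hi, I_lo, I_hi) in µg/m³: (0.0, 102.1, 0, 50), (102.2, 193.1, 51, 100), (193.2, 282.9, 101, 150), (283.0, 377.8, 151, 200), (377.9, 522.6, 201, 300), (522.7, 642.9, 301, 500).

O₃: 0.24966 lies in 0.23413–0.26446, so I_lo=201, I_hi=300, C_lo=0.23413, C_hi=0.26446.
(300−201)/(0.26446−0.23413) × (0.24966−0.23413) + 201 = 99/0.03033 × 0.01553 + 201 ≈ 251.69 → 252.
PM2.5: 70.28 lies in 57.17–73.30, so I_lo=51, I_hi=100, C_lo=57.17, C_hi=73.30.
(100−51)/(73.30−57.17) × (70.28−57.17) + 51 = 49/16.13 × 13.11 + 51 ≈ 90.83 → 91.
CO 28.2: bracket 25.7–31.6 → index 151–200; slope 49/5.9, offset 2.5.
AQI = 151 + 49/5.9·2.5 ≈ 171.76 ⇒ 172.
SO₂: row 460.07–539.00 (AQI 151–200). (200−151)·(503.92−460.07)/(539.00−460.07) + 151 = 49·43.85/78.93 + 151 ≈ 178.22 → 178.
NO₂: row 632.3–731.3 (AQI 151–200). (200−151)·(719.9−632.3)/(731.3−632.3) + 151 = 49·87.6/99.0 + 151 ≈ 194.36 → 194.
PM10 274.0: bracket 193.2–282.9 → index 101–150; slope 49/89.7, offset 80.8.
AQI = 101 + 49/89.7·80.8 ≈ 145.14 ⇒ 145.
Sub-indices: O₃→252, PM2.5→91, CO→172, SO₂→178, NO₂→194, PM10→145. Overall AQI = max = 252; dominant pollutant is O₃.

252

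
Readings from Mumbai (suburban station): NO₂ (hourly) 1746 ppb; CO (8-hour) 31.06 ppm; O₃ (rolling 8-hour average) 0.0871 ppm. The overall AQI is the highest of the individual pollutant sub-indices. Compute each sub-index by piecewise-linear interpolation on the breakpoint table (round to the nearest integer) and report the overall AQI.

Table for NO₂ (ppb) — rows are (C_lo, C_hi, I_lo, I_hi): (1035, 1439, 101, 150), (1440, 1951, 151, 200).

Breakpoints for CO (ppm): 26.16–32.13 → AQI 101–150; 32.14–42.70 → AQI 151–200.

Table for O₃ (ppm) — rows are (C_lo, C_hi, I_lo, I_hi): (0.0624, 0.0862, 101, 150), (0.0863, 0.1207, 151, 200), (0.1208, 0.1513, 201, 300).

NO₂: 1746 ∈ [1440, 1951] ↔ index [151, 200].
151 + (1746−1440)·(200−151)/(1951−1440) = 151 + 306·49/511 ≈ 180.34, so AQI = 180.
CO 31.06: bracket 26.16–32.13 → index 101–150; slope 49/5.97, offset 4.90.
AQI = 101 + 49/5.97·4.90 ≈ 141.22 ⇒ 141.
O₃ 0.0871: bracket 0.0863–0.1207 → index 151–200; slope 49/0.0344, offset 0.0008.
AQI = 151 + 49/0.0344·0.0008 ≈ 152.14 ⇒ 152.
Sub-indices: NO₂→180, CO→141, O₃→152. Overall AQI = max = 180; dominant pollutant is NO₂.

180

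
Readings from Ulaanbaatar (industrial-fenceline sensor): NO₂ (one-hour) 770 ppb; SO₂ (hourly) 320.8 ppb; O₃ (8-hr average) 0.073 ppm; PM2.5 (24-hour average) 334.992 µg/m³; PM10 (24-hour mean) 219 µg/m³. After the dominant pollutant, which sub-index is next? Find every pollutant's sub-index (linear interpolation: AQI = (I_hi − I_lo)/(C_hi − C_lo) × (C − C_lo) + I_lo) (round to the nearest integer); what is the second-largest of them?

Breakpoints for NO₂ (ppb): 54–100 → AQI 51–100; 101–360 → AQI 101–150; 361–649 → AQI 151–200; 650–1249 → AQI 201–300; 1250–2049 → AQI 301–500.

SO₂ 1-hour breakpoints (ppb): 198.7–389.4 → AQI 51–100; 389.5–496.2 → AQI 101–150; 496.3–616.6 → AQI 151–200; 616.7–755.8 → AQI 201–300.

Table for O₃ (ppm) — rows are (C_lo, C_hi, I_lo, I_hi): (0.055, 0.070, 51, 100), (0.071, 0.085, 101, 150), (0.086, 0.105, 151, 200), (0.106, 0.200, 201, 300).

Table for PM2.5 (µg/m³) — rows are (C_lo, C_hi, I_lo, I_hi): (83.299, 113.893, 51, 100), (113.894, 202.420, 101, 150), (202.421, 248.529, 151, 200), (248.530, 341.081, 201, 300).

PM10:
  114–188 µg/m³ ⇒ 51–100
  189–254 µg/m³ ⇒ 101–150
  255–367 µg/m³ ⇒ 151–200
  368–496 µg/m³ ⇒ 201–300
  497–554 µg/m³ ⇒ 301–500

NO₂: 770 lies in 650–1249, so I_lo=201, I_hi=300, C_lo=650, C_hi=1249.
(300−201)/(1249−650) × (770−650) + 201 = 99/599 × 120 + 201 ≈ 220.83 → 221.
SO₂: 320.8 lies in 198.7–389.4, so I_lo=51, I_hi=100, C_lo=198.7, C_hi=389.4.
(100−51)/(389.4−198.7) × (320.8−198.7) + 51 = 49/190.7 × 122.1 + 51 ≈ 82.37 → 82.
O₃: 0.073 ∈ [0.071, 0.085] ↔ index [101, 150].
101 + (0.073−0.071)·(150−101)/(0.085−0.071) = 101 + 0.002·49/0.014 ≈ 108.00, so AQI = 108.
PM2.5: 334.992 lies in 248.530–341.081, so I_lo=201, I_hi=300, C_lo=248.530, C_hi=341.081.
(300−201)/(341.081−248.530) × (334.992−248.530) + 201 = 99/92.551 × 86.462 + 201 ≈ 293.49 → 293.
PM10 219: bracket 189–254 → index 101–150; slope 49/65, offset 30.
AQI = 101 + 49/65·30 ≈ 123.62 ⇒ 124.
Sub-indices: NO₂→221, SO₂→82, O₃→108, PM2.5→293, PM10→124. Ranked high→low: 293, 221, 124, 108, 82. Second-highest sub-index = 221.

221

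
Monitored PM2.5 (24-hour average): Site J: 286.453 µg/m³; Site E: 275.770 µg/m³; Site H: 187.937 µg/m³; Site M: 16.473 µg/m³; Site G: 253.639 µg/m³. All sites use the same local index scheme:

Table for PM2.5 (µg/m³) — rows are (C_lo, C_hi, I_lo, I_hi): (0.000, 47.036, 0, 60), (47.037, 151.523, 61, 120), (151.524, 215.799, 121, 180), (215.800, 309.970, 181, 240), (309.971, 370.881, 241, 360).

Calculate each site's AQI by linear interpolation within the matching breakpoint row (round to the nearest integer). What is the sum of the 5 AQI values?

Site J 286.453: bracket 215.800–309.970 → index 181–240; slope 59/94.170, offset 70.653.
AQI = 181 + 59/94.170·70.653 ≈ 225.27 ⇒ 225.
Site E: row 215.800–309.970 (AQI 181–240). (240−181)·(275.770−215.800)/(309.970−215.800) + 181 = 59·59.970/94.170 + 181 ≈ 218.57 → 219.
Site H: row 151.524–215.799 (AQI 121–180). (180−121)·(187.937−151.524)/(215.799−151.524) + 121 = 59·36.413/64.275 + 121 ≈ 154.42 → 154.
Site M: 16.473 lies in 0.000–47.036, so I_lo=0, I_hi=60, C_lo=0.000, C_hi=47.036.
(60−0)/(47.036−0.000) × (16.473−0.000) + 0 = 60/47.036 × 16.473 + 0 ≈ 21.01 → 21.
Site G: 253.639 lies in 215.800–309.970, so I_lo=181, I_hi=240, C_lo=215.800, C_hi=309.970.
(240−181)/(309.970−215.800) × (253.639−215.800) + 181 = 59/94.170 × 37.839 + 181 ≈ 204.71 → 205.
AQIs: Site J=225, Site E=219, Site H=154, Site M=21, Site G=205. Sum = 225 + 219 + 154 + 21 + 205 = 824.

824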